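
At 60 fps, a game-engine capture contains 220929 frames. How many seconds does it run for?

3682.15 seconds

Running time = 220929 / (60) = 3682.15 s.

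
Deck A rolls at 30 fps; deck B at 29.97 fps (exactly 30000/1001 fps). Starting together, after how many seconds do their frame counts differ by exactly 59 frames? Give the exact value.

59059/30 seconds

The gap grows by |30000/1001 − 30| = 30/1001 frames per second.
Time for a 59-frame gap: 59 ÷ (30/1001) = 59059/30 s.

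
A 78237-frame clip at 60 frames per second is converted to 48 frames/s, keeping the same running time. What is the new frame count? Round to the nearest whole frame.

Frames at target rate = 78237 × (48) / (60) = 312948/5 ≈ 62589.600.
Nearest whole frame: 62590.

62590 frames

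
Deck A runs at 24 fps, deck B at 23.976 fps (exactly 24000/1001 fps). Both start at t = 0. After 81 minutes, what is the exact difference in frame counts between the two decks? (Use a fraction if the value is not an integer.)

116640/1001 frames

81 min = 4860 s.
A emits 24 × 4860 = 116640 frames; B emits 24000/1001 × 4860 = 116640000/1001.
Difference = 116640/1001 frames (≈ 116.5235); B is behind A.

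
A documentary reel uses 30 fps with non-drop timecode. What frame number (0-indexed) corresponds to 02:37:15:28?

Total seconds to the label: (2 × 3600 + 37 × 60 + 15) = 9435.
Frame index = 9435 × 30 + 28 = 283078.

frame 283078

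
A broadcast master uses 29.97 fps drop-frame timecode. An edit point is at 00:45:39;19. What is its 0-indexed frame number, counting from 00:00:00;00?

Complete 10-minute blocks: 4, each 17982 frames → 71928.
Remaining 5 whole minutes in the current block: 1800 + 4 × 1798 = 8992 frames.
Within the current minute: 39 × 30 + 19 − 2 = 1187 (labels ;00/;01 skipped at this minute). Total = 71928 + 8992 + 1187 = 82107.

82107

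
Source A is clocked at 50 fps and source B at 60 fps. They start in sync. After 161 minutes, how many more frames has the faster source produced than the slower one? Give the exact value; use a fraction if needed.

96600 frames

161 min = 9660 s.
A emits 50 × 9660 = 483000 frames; B emits 60 × 9660 = 579600.
Difference = 96600 frames; B is ahead of A.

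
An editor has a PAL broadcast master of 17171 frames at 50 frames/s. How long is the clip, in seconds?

Running time = 17171 / (50) = 343.42 s.

343.42 seconds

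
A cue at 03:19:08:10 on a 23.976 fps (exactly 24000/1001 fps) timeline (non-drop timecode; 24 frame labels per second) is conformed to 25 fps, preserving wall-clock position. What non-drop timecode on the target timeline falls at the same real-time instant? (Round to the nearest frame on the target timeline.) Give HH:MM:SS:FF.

03:19:20:09

Source frame index: (3×3600 + 19×60 + 8) × 24 + 10 = 286762.
Real time: 286762 / (24000/1001) = 143524381/12000 s.
Target frame: (143524381/12000) × (25) = 143524381/480 ≈ 299009.127 → 299009.
At 25 labels/s: frame 299009 → 03:19:20:09.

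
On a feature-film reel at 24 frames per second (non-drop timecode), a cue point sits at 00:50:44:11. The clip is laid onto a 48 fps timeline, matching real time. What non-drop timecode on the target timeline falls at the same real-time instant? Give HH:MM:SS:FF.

00:50:44:22

Source frame index: (0×3600 + 50×60 + 44) × 24 + 11 = 73067.
Real time: 73067 / (24) = 73067/24 s.
Target frame: (73067/24) × (48) = 146134.
At 48 labels/s: frame 146134 → 00:50:44:22.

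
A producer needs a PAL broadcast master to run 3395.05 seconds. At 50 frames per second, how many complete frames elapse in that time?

Frames = 3395.05 × 50 = 339505/2 ≈ 169752.5000.
Complete frames: 169752.

169752 frames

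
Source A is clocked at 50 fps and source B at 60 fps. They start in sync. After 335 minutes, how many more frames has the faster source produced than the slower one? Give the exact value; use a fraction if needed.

201000 frames

335 min = 20100 s.
A emits 50 × 20100 = 1005000 frames; B emits 60 × 20100 = 1206000.
Difference = 201000 frames; B is ahead of A.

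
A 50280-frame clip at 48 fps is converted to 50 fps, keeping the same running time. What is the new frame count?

52375 frames

Target frames = source frames × (target rate / source rate) = 50280 × (50)/(48) = 50280 × 25/24 = 52375.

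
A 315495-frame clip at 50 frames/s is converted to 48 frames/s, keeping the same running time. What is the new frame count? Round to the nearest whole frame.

302875 frames

Frames at target rate = 315495 × (48) / (50) = 1514376/5 ≈ 302875.200.
Nearest whole frame: 302875.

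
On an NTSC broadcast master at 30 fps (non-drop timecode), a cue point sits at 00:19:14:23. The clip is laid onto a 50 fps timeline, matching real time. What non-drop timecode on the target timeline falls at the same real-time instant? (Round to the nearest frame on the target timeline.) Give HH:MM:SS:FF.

00:19:14:38

Source frame index: (0×3600 + 19×60 + 14) × 30 + 23 = 34643.
Real time: 34643 / (30) = 34643/30 s.
Target frame: (34643/30) × (50) = 173215/3 ≈ 57738.333 → 57738.
At 50 labels/s: frame 57738 → 00:19:14:38.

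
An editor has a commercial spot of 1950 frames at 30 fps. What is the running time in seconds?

Running time = 1950 / (30) = 65 s.

65 seconds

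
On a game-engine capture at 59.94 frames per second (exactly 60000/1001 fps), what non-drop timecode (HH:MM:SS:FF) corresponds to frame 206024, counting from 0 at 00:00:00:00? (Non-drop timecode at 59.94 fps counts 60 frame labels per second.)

00:57:13:44

206024 ÷ 60 = 3433 full seconds, remainder 44 frames.
3433 s = 0 h 57 min 13 s.
Timecode: 00:57:13:44.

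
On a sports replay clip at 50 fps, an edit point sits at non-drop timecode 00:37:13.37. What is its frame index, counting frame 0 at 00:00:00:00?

111687

Total seconds to the label: (0 × 3600 + 37 × 60 + 13) = 2233.
Frame index = 2233 × 50 + 37 = 111687.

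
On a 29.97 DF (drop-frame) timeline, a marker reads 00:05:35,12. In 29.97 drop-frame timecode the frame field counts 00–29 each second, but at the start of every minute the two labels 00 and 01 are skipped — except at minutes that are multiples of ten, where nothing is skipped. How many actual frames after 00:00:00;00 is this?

10052

As if non-drop at 30 labels/s: (0 × 3600 + 5 × 60 + 35) × 30 + 12 = 10062.
Minute boundaries passed: 5; those not divisible by 10: 5 − 0 = 5; dropped labels = 2 × 5 = 10.
Actual frame index = 10062 − 10 = 10052.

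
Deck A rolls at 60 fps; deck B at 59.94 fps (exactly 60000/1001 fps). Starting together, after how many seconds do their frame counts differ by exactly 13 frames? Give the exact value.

13013/60 seconds

The gap grows by |60000/1001 − 60| = 60/1001 frames per second.
Time for a 13-frame gap: 13 ÷ (60/1001) = 13013/60 s.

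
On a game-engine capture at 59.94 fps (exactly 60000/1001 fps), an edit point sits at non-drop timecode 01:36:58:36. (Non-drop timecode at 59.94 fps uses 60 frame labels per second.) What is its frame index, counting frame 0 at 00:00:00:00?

frame 349116

Total seconds to the label: (1 × 3600 + 36 × 60 + 58) = 5818.
Frame index = 5818 × 60 + 36 = 349116.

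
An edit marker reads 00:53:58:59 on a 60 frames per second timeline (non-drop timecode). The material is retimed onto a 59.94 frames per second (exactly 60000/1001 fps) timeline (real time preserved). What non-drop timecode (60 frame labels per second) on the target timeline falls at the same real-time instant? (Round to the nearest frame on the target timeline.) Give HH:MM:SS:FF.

00:53:55:45

Source frame index: (0×3600 + 53×60 + 58) × 60 + 59 = 194339.
Real time: 194339 / (60) = 194339/60 s.
Target frame: (194339/60) × (60000/1001) = 194339000/1001 ≈ 194144.855 → 194145.
At 60 labels/s: frame 194145 → 00:53:55:45.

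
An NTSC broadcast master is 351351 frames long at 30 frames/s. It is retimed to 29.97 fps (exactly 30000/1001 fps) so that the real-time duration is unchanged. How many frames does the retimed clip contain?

Target frames = source frames × (target rate / source rate) = 351351 × (30000/1001)/(30) = 351351 × 1000/1001 = 351000.

351000 frames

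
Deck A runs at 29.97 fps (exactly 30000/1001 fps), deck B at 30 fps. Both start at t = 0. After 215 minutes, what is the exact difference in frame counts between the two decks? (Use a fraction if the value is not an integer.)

215 min = 12900 s.
A emits 30000/1001 × 12900 = 387000000/1001 frames; B emits 30 × 12900 = 387000.
Difference = 387000/1001 frames (≈ 386.6134); B is ahead of A.

387000/1001 frames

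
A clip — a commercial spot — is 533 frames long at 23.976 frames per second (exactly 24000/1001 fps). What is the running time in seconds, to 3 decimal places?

Running time = 533 × 1001/24000 = 533533/24000 s ≈ 22.231 s.

22.231 seconds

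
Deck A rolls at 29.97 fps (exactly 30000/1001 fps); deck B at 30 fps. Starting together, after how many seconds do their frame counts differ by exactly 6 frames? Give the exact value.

200.2 seconds

The gap grows by |30 − 30000/1001| = 30/1001 frames per second.
Time for a 6-frame gap: 6 ÷ (30/1001) = 200.2 s.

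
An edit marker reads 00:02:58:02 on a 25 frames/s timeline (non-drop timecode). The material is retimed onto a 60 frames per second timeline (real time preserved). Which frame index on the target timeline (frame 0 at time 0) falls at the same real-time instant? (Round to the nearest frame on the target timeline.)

Source frame index: (0×3600 + 2×60 + 58) × 25 + 2 = 4452.
Real time: 4452 / (25) = 4452/25 s.
Target frame: (4452/25) × (60) = 53424/5 ≈ 10684.800 → 10685.

frame 10685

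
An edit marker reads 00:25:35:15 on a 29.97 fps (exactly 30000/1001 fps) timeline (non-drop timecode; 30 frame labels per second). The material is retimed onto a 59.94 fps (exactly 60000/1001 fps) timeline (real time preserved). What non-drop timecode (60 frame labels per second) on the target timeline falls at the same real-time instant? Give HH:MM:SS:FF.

Source frame index: (0×3600 + 25×60 + 35) × 30 + 15 = 46065.
Real time: 46065 / (30000/1001) = 3074071/2000 s.
Target frame: (3074071/2000) × (60000/1001) = 92130.
At 60 labels/s: frame 92130 → 00:25:35:30.

00:25:35:30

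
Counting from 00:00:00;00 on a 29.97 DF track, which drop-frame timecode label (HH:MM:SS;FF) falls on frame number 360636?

03:20:33;06

Each 10-minute DF block holds 10 × 60 × 30 − 9 × 2 = 17982 frames. 360636 ÷ 17982 → 20 full blocks, remainder 996.
Within the partial block the first minute is 1800 frames and each further minute 1798, so 0 further minute boundaries passed. Total skipped labels = 18 × 20 + 2 × 0 = 360.
Non-drop label index = 360636 + 360 = 360996; at 30 labels/s that is 03:20:33:06, i.e. DF 03:20:33;06.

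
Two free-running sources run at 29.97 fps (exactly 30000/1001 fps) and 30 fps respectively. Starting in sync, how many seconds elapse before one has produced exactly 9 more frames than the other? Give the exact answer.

300.3 seconds

The gap grows by |30 − 30000/1001| = 30/1001 frames per second.
Time for a 9-frame gap: 9 ÷ (30/1001) = 300.3 s.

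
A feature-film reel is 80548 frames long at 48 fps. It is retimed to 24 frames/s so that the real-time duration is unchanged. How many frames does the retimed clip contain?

Target frames = source frames × (target rate / source rate) = 80548 × (24)/(48) = 80548 × 1/2 = 40274.

40274 frames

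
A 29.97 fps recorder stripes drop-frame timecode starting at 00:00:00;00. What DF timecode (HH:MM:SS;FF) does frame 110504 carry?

Each 10-minute DF block holds 10 × 60 × 30 − 9 × 2 = 17982 frames. 110504 ÷ 17982 → 6 full blocks, remainder 2612.
Within the partial block the first minute is 1800 frames and each further minute 1798, so 1 further minute boundary passed. Total skipped labels = 18 × 6 + 2 × 1 = 110.
Non-drop label index = 110504 + 110 = 110614; at 30 labels/s that is 01:01:27:04, i.e. DF 01:01:27;04.

01:01:27;04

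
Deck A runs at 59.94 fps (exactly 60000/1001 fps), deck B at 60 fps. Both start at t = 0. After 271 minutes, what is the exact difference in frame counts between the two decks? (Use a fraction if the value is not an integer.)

975600/1001 frames

271 min = 16260 s.
A emits 60000/1001 × 16260 = 975600000/1001 frames; B emits 60 × 16260 = 975600.
Difference = 975600/1001 frames (≈ 974.6254); B is ahead of A.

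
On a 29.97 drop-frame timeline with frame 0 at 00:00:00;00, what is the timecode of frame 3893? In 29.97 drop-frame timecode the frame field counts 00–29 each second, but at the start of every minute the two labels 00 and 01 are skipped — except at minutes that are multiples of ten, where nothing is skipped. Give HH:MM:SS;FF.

00:02:09;27

Ten DF minutes hold 17982 frames, so frame 3893 lies in block 0 (frames 0–17981) with 3893 frames into that block.
The block's first minute is 1800 frames and the rest 1798 each; 3893 frames reaches minute 2, so 0 × 18 + 2 × 2 = 4 labels have been skipped so far.
Adding those back, label number 3893 + 4 = 3897 at 30 labels/s is 129 s + 27 f = 0 h 2 min 9 s frame 27, i.e. 00:02:09;27.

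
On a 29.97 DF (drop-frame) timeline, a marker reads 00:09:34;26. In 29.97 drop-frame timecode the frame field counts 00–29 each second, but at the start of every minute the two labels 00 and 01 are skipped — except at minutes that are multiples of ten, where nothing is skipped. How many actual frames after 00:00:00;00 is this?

As if non-drop at 30 labels/s: (0 × 3600 + 9 × 60 + 34) × 30 + 26 = 17246.
Minute boundaries passed: 9; those not divisible by 10: 9 − 0 = 9; dropped labels = 2 × 9 = 18.
Actual frame index = 17246 − 18 = 17228.

17228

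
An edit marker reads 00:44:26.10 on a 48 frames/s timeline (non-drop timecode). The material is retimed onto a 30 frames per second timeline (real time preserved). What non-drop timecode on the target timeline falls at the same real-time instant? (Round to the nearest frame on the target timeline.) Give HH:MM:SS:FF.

Source frame index: (0×3600 + 44×60 + 26) × 48 + 10 = 127978.
Real time: 127978 / (48) = 63989/24 s.
Target frame: (63989/24) × (30) = 319945/4 ≈ 79986.250 → 79986.
At 30 labels/s: frame 79986 → 00:44:26:06.

00:44:26:06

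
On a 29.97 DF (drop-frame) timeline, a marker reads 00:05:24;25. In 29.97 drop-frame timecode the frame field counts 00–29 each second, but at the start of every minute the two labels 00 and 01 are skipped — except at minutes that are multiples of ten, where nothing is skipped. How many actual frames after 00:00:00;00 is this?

Complete 10-minute blocks: 0, each 17982 frames → 0.
Remaining 5 whole minutes in the current block: 1800 + 4 × 1798 = 8992 frames.
Within the current minute: 24 × 30 + 25 − 2 = 743 (labels ;00/;01 skipped at this minute). Total = 0 + 8992 + 743 = 9735.

9735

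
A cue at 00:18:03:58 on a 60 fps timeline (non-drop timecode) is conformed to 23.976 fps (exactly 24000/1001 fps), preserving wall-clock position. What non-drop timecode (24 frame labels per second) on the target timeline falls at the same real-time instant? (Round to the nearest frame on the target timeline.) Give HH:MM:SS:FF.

00:18:02:21

Source frame index: (0×3600 + 18×60 + 3) × 60 + 58 = 65038.
Real time: 65038 / (60) = 32519/30 s.
Target frame: (32519/30) × (24000/1001) = 26015200/1001 ≈ 25989.211 → 25989.
At 24 labels/s: frame 25989 → 00:18:02:21.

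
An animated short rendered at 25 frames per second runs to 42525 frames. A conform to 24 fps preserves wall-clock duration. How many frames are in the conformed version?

40824 frames

Target frames = source frames × (target rate / source rate) = 42525 × (24)/(25) = 42525 × 24/25 = 40824.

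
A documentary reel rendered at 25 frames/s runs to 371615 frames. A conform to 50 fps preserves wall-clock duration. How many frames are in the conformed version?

Target frames = source frames × (target rate / source rate) = 371615 × (50)/(25) = 371615 × 2 = 743230.

743230 frames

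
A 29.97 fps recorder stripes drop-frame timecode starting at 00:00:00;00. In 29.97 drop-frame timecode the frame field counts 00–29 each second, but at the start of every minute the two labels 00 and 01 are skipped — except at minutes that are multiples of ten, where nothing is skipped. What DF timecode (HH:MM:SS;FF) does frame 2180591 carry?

Ten DF minutes hold 17982 frames, so frame 2180591 lies in block 121 (frames 2175822–2193803) with 4769 frames into that block.
The block's first minute is 1800 frames and the rest 1798 each; 4769 frames reaches minute 2, so 121 × 18 + 2 × 2 = 2182 labels have been skipped so far.
Adding those back, label number 2180591 + 2182 = 2182773 at 30 labels/s is 72759 s + 3 f = 20 h 12 min 39 s frame 3, i.e. 20:12:39;03.

20:12:39;03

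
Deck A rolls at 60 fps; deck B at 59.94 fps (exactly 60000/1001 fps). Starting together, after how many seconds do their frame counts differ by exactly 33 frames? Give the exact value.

550.55 seconds

The gap grows by |60000/1001 − 60| = 60/1001 frames per second.
Time for a 33-frame gap: 33 ÷ (60/1001) = 550.55 s.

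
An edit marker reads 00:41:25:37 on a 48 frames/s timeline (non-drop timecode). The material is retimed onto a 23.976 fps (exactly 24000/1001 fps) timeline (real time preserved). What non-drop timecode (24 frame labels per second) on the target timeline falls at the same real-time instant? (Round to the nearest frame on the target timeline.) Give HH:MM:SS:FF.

00:41:23:07

Source frame index: (0×3600 + 41×60 + 25) × 48 + 37 = 119317.
Real time: 119317 / (48) = 119317/48 s.
Target frame: (119317/48) × (24000/1001) = 5423500/91 ≈ 59598.901 → 59599.
At 24 labels/s: frame 59599 → 00:41:23:07.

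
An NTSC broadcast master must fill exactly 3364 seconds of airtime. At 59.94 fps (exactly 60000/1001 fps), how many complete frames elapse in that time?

201638 frames

Frames = 3364 × 60000/1001 = 201840000/1001 ≈ 201638.3616.
Complete frames: 201638.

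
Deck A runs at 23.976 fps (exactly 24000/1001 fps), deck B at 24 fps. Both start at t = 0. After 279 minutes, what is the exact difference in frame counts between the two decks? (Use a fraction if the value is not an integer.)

279 min = 16740 s.
A emits 24000/1001 × 16740 = 401760000/1001 frames; B emits 24 × 16740 = 401760.
Difference = 401760/1001 frames (≈ 401.3586); B is ahead of A.

401760/1001 frames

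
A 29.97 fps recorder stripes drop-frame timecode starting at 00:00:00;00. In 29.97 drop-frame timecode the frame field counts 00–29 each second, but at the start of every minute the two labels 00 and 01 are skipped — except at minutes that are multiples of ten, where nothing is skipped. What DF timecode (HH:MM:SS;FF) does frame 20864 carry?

00:11:36;04

Each 10-minute DF block holds 10 × 60 × 30 − 9 × 2 = 17982 frames. 20864 ÷ 17982 → 1 full block, remainder 2882.
Within the partial block the first minute is 1800 frames and each further minute 1798, so 1 further minute boundary passed. Total skipped labels = 18 × 1 + 2 × 1 = 20.
Non-drop label index = 20864 + 20 = 20884; at 30 labels/s that is 00:11:36:04, i.e. DF 00:11:36;04.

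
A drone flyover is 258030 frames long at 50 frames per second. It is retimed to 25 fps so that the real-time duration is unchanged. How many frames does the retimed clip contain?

129015 frames

Target frames = source frames × (target rate / source rate) = 258030 × (25)/(50) = 258030 × 1/2 = 129015.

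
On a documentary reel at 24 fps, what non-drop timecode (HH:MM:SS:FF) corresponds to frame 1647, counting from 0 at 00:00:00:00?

1647 ÷ 24 = 68 full seconds, remainder 15 frames.
68 s = 0 h 1 min 8 s.
Timecode: 00:01:08:15.

00:01:08:15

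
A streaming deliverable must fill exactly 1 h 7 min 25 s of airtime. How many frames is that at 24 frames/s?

97080 frames

1 h 7 min 25 s = 4045 s.
Frames = 4045 × 24 = 97080.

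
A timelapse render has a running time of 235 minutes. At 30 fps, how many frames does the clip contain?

235 min = 14100 s.
Frames = 14100 × 30 = 423000.

423000 frames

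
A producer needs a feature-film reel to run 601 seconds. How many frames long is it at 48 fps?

28848 frames

Frames = 601 × 48 = 28848.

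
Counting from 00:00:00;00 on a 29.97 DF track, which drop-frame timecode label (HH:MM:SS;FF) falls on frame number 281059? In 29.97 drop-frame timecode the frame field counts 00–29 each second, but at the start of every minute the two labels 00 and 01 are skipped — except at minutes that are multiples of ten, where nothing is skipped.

Ten DF minutes hold 17982 frames, so frame 281059 lies in block 15 (frames 269730–287711) with 11329 frames into that block.
The block's first minute is 1800 frames and the rest 1798 each; 11329 frames reaches minute 6, so 15 × 18 + 6 × 2 = 282 labels have been skipped so far.
Adding those back, label number 281059 + 282 = 281341 at 30 labels/s is 9378 s + 1 f = 2 h 36 min 18 s frame 1, i.e. 02:36:18;01.

02:36:18;01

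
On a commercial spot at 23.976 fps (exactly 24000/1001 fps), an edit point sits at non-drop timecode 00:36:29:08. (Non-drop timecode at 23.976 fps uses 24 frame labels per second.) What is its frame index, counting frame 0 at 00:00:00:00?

frame 52544

Total seconds to the label: (0 × 3600 + 36 × 60 + 29) = 2189.
Frame index = 2189 × 24 + 8 = 52544.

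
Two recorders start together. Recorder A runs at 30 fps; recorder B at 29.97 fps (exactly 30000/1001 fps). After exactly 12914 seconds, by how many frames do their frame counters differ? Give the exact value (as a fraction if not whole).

A emits 30 × 12914 = 387420 frames; B emits 30000/1001 × 12914 = 35220000/91.
Difference = 35220/91 frames (≈ 387.0330); B is behind A.

35220/91 frames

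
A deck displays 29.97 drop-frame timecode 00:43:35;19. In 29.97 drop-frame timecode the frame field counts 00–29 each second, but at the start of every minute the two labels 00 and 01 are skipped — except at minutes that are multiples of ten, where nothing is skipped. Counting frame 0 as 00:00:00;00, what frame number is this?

78391

As if non-drop at 30 labels/s: (0 × 3600 + 43 × 60 + 35) × 30 + 19 = 78469.
Minute boundaries passed: 43; those not divisible by 10: 43 − 4 = 39; dropped labels = 2 × 39 = 78.
Actual frame index = 78469 − 78 = 78391.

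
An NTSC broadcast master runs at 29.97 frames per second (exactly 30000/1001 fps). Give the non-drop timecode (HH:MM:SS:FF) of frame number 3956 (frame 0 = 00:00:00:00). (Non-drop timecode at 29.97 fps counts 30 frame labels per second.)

00:02:11:26

3956 ÷ 30 = 131 full seconds, remainder 26 frames.
131 s = 0 h 2 min 11 s.
Timecode: 00:02:11:26.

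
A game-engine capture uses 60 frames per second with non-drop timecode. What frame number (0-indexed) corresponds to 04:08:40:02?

frame 895202

Total seconds to the label: (4 × 3600 + 8 × 60 + 40) = 14920.
Frame index = 14920 × 60 + 2 = 895202.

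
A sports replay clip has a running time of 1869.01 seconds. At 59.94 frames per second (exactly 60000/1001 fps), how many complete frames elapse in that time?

112028 frames

Frames = 1869.01 × 60000/1001 = 784200/7 ≈ 112028.5714.
Complete frames: 112028.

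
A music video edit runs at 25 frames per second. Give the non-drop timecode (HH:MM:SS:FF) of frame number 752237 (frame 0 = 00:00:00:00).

08:21:29:12

752237 ÷ 25 = 30089 full seconds, remainder 12 frames.
30089 s = 8 h 21 min 29 s.
Timecode: 08:21:29:12.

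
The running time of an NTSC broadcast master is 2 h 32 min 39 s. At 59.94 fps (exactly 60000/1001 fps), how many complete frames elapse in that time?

548991 frames

2 h 32 min 39 s = 9159 s.
Frames = 9159 × 60000/1001 = 549540000/1001 ≈ 548991.0090.
Complete frames: 548991.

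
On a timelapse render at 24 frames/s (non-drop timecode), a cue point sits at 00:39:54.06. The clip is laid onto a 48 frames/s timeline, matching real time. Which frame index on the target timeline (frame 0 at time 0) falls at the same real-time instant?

Source frame index: (0×3600 + 39×60 + 54) × 24 + 6 = 57462.
Real time: 57462 / (24) = 9577/4 s.
Target frame: (9577/4) × (48) = 114924.

frame 114924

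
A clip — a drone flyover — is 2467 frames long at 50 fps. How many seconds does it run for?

49.34 seconds

Running time = 2467 / (50) = 49.34 s.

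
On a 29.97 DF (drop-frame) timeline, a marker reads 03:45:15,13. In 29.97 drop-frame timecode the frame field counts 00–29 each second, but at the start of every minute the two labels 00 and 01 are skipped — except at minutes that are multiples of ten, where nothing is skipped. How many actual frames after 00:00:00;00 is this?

Complete 10-minute blocks: 22, each 17982 frames → 395604.
Remaining 5 whole minutes in the current block: 1800 + 4 × 1798 = 8992 frames.
Within the current minute: 15 × 30 + 13 − 2 = 461 (labels ;00/;01 skipped at this minute). Total = 395604 + 8992 + 461 = 405057.

405057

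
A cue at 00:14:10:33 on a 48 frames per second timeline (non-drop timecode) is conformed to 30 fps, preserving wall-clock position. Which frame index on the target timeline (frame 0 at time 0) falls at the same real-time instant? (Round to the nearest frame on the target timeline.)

frame 25521

Source frame index: (0×3600 + 14×60 + 10) × 48 + 33 = 40833.
Real time: 40833 / (48) = 13611/16 s.
Target frame: (13611/16) × (30) = 204165/8 ≈ 25520.625 → 25521.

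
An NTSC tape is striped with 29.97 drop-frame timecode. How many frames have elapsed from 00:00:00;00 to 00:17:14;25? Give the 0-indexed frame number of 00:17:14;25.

Complete 10-minute blocks: 1, each 17982 frames → 17982.
Remaining 7 whole minutes in the current block: 1800 + 6 × 1798 = 12588 frames.
Within the current minute: 14 × 30 + 25 − 2 = 443 (labels ;00/;01 skipped at this minute). Total = 17982 + 12588 + 443 = 31013.

31013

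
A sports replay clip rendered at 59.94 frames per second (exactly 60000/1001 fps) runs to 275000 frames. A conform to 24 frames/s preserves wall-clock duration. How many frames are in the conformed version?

110110 frames

Target frames = source frames × (target rate / source rate) = 275000 × (24)/(60000/1001) = 275000 × 1001/2500 = 110110.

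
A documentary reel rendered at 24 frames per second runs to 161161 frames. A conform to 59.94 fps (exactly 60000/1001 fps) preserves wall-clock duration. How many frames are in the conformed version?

402500 frames

Target frames = source frames × (target rate / source rate) = 161161 × (60000/1001)/(24) = 161161 × 2500/1001 = 402500.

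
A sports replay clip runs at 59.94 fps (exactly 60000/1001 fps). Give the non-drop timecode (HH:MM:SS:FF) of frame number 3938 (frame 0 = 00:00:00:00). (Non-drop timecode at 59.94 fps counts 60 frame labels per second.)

3938 ÷ 60 = 65 full seconds, remainder 38 frames.
65 s = 0 h 1 min 5 s.
Timecode: 00:01:05:38.

00:01:05:38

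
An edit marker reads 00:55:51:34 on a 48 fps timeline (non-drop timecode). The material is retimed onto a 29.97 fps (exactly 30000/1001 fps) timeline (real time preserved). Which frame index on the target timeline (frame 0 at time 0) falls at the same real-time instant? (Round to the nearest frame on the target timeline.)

frame 100451

Source frame index: (0×3600 + 55×60 + 51) × 48 + 34 = 160882.
Real time: 160882 / (48) = 80441/24 s.
Target frame: (80441/24) × (30000/1001) = 100551250/1001 ≈ 100450.799 → 100451.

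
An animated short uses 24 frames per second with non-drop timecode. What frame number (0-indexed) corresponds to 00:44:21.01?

frame 63865

Total seconds to the label: (0 × 3600 + 44 × 60 + 21) = 2661.
Frame index = 2661 × 24 + 1 = 63865.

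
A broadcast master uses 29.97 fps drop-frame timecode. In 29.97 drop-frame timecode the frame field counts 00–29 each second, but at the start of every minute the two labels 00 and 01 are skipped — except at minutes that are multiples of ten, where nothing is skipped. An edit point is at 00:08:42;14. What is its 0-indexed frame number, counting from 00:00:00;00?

15658

Complete 10-minute blocks: 0, each 17982 frames → 0.
Remaining 8 whole minutes in the current block: 1800 + 7 × 1798 = 14386 frames.
Within the current minute: 42 × 30 + 14 − 2 = 1272 (labels ;00/;01 skipped at this minute). Total = 0 + 14386 + 1272 = 15658.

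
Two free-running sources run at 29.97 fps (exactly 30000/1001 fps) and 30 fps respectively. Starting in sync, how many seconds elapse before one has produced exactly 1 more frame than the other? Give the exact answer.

The gap grows by |30 − 30000/1001| = 30/1001 frames per second.
Time for a 1-frame gap: 1 ÷ (30/1001) = 1001/30 s.

1001/30 seconds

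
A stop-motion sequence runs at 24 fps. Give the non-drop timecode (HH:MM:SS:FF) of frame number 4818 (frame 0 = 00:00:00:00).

00:03:20:18

4818 ÷ 24 = 200 full seconds, remainder 18 frames.
200 s = 0 h 3 min 20 s.
Timecode: 00:03:20:18.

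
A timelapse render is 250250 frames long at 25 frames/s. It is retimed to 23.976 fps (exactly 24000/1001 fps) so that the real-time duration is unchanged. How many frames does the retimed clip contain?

240000 frames

Target frames = source frames × (target rate / source rate) = 250250 × (24000/1001)/(25) = 250250 × 960/1001 = 240000.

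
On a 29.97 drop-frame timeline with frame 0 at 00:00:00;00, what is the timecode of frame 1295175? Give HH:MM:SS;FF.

12:00:15;21

Each 10-minute DF block holds 10 × 60 × 30 − 9 × 2 = 17982 frames. 1295175 ÷ 17982 → 72 full blocks, remainder 471.
Within the partial block the first minute is 1800 frames and each further minute 1798, so 0 further minute boundaries passed. Total skipped labels = 18 × 72 + 2 × 0 = 1296.
Non-drop label index = 1295175 + 1296 = 1296471; at 30 labels/s that is 12:00:15:21, i.e. DF 12:00:15;21.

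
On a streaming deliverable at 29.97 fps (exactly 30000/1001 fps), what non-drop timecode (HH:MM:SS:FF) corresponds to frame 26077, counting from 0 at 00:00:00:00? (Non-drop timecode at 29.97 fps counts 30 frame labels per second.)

00:14:29:07

26077 ÷ 30 = 869 full seconds, remainder 7 frames.
869 s = 0 h 14 min 29 s.
Timecode: 00:14:29:07.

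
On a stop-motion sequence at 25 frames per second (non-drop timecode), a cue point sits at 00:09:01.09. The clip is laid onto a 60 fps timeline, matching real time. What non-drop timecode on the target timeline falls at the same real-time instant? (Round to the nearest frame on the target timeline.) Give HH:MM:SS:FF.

00:09:01:22

Source frame index: (0×3600 + 9×60 + 1) × 25 + 9 = 13534.
Real time: 13534 / (25) = 13534/25 s.
Target frame: (13534/25) × (60) = 162408/5 ≈ 32481.600 → 32482.
At 60 labels/s: frame 32482 → 00:09:01:22.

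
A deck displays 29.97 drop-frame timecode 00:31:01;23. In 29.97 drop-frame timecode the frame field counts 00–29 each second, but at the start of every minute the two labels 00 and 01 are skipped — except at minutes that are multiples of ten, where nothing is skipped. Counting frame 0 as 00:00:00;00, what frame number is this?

55797

Complete 10-minute blocks: 3, each 17982 frames → 53946.
Remaining 1 whole minute in the current block: 1800 + 0 × 1798 = 1800 frames.
Within the current minute: 1 × 30 + 23 − 2 = 51 (labels ;00/;01 skipped at this minute). Total = 53946 + 1800 + 51 = 55797.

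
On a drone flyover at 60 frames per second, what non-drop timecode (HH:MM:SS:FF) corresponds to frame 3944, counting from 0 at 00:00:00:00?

3944 ÷ 60 = 65 full seconds, remainder 44 frames.
65 s = 0 h 1 min 5 s.
Timecode: 00:01:05:44.

00:01:05:44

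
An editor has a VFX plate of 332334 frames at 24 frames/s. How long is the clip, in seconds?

13847.25 seconds

Running time = 332334 / (24) = 13847.25 s.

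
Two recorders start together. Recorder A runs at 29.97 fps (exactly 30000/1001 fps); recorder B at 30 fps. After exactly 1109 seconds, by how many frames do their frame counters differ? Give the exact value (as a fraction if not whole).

33270/1001 frames

A emits 30000/1001 × 1109 = 33270000/1001 frames; B emits 30 × 1109 = 33270.
Difference = 33270/1001 frames (≈ 33.2368); B is ahead of A.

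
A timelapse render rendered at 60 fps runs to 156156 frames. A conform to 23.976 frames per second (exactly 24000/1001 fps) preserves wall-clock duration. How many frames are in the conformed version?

Target frames = source frames × (target rate / source rate) = 156156 × (24000/1001)/(60) = 156156 × 400/1001 = 62400.

62400 frames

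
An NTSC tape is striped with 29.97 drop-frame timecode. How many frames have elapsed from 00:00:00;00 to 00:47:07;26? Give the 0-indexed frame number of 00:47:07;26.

As if non-drop at 30 labels/s: (0 × 3600 + 47 × 60 + 7) × 30 + 26 = 84836.
Minute boundaries passed: 47; those not divisible by 10: 47 − 4 = 43; dropped labels = 2 × 43 = 86.
Actual frame index = 84836 − 86 = 84750.

84750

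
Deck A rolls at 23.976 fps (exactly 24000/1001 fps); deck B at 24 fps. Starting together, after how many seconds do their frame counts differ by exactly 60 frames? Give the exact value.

2502.5 seconds

The gap grows by |24 − 24000/1001| = 24/1001 frames per second.
Time for a 60-frame gap: 60 ÷ (24/1001) = 2502.5 s.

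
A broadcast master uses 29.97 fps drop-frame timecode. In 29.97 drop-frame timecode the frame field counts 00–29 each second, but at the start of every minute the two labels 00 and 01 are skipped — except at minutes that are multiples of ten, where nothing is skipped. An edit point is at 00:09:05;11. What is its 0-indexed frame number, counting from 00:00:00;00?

16343

Complete 10-minute blocks: 0, each 17982 frames → 0.
Remaining 9 whole minutes in the current block: 1800 + 8 × 1798 = 16184 frames.
Within the current minute: 5 × 30 + 11 − 2 = 159 (labels ;00/;01 skipped at this minute). Total = 0 + 16184 + 159 = 16343.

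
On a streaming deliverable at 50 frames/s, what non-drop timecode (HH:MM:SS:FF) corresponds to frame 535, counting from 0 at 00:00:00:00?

00:00:10:35

535 ÷ 50 = 10 full seconds, remainder 35 frames.
10 s = 0 h 0 min 10 s.
Timecode: 00:00:10:35.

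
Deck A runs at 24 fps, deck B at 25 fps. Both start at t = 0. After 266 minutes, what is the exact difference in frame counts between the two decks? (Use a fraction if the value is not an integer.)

266 min = 15960 s.
A emits 24 × 15960 = 383040 frames; B emits 25 × 15960 = 399000.
Difference = 15960 frames; B is ahead of A.

15960 frames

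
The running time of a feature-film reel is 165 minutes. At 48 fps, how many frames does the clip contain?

475200 frames

165 min = 9900 s.
Frames = 9900 × 48 = 475200.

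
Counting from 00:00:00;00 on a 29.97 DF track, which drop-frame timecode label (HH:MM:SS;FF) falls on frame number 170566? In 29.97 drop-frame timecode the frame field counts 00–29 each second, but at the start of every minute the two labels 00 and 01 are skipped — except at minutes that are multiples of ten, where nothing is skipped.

01:34:51;06

Each 10-minute DF block holds 10 × 60 × 30 − 9 × 2 = 17982 frames. 170566 ÷ 17982 → 9 full blocks, remainder 8728.
Within the partial block the first minute is 1800 frames and each further minute 1798, so 4 further minute boundaries passed. Total skipped labels = 18 × 9 + 2 × 4 = 170.
Non-drop label index = 170566 + 170 = 170736; at 30 labels/s that is 01:34:51:06, i.e. DF 01:34:51;06.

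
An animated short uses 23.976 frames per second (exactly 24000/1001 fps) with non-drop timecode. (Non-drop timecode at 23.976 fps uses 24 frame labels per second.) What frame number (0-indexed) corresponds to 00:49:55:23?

71903

Total seconds to the label: (0 × 3600 + 49 × 60 + 55) = 2995.
Frame index = 2995 × 24 + 23 = 71903.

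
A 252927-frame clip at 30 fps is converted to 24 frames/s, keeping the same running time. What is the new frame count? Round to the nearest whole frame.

Frames at target rate = 252927 × (24) / (30) = 1011708/5 ≈ 202341.600.
Nearest whole frame: 202342.

202342 frames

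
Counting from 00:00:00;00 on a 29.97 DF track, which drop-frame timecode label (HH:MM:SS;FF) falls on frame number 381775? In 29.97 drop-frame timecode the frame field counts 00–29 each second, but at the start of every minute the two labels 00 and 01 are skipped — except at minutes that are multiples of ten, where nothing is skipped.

03:32:18;17

Each 10-minute DF block holds 10 × 60 × 30 − 9 × 2 = 17982 frames. 381775 ÷ 17982 → 21 full blocks, remainder 4153.
Within the partial block the first minute is 1800 frames and each further minute 1798, so 2 further minute boundaries passed. Total skipped labels = 18 × 21 + 2 × 2 = 382.
Non-drop label index = 381775 + 382 = 382157; at 30 labels/s that is 03:32:18:17, i.e. DF 03:32:18;17.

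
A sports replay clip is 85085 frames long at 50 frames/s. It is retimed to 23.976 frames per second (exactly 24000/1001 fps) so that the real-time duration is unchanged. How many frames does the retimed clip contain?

40800 frames

Target frames = source frames × (target rate / source rate) = 85085 × (24000/1001)/(50) = 85085 × 480/1001 = 40800.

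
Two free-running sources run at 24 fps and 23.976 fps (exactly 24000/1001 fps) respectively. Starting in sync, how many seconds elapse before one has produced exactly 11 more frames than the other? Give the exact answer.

11011/24 seconds

The gap grows by |24000/1001 − 24| = 24/1001 frames per second.
Time for a 11-frame gap: 11 ÷ (24/1001) = 11011/24 s.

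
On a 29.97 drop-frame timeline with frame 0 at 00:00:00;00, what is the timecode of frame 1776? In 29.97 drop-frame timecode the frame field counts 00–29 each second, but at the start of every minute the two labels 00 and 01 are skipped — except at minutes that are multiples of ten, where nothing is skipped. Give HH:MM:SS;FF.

Each 10-minute DF block holds 10 × 60 × 30 − 9 × 2 = 17982 frames. 1776 ÷ 17982 → 0 full blocks, remainder 1776.
Within the partial block the first minute is 1800 frames and each further minute 1798, so 0 further minute boundaries passed. Total skipped labels = 18 × 0 + 2 × 0 = 0.
Non-drop label index = 1776 + 0 = 1776; at 30 labels/s that is 00:00:59:06, i.e. DF 00:00:59;06.

00:00:59;06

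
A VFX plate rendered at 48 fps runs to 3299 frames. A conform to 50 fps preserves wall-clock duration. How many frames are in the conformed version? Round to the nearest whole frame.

3436 frames

Frames at target rate = 3299 × (50) / (48) = 82475/24 ≈ 3436.458.
Nearest whole frame: 3436.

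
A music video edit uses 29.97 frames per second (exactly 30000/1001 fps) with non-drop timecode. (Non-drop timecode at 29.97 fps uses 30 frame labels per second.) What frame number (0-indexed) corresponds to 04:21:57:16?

Total seconds to the label: (4 × 3600 + 21 × 60 + 57) = 15717.
Frame index = 15717 × 30 + 16 = 471526.

frame 471526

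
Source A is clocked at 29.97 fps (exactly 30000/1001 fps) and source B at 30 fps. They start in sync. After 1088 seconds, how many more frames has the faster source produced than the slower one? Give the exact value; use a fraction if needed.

A emits 30000/1001 × 1088 = 32640000/1001 frames; B emits 30 × 1088 = 32640.
Difference = 32640/1001 frames (≈ 32.6074); B is ahead of A.

32640/1001 frames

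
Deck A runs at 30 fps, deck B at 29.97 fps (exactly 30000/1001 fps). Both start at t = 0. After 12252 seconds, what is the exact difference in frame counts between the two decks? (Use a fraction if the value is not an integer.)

A emits 30 × 12252 = 367560 frames; B emits 30000/1001 × 12252 = 367560000/1001.
Difference = 367560/1001 frames (≈ 367.1928); B is behind A.

367560/1001 frames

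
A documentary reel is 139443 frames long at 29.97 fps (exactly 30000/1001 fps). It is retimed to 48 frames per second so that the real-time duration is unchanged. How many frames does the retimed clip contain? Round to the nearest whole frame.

223332 frames

Frames at target rate = 139443 × (48) / (30000/1001) = 139582443/625 ≈ 223331.909.
Nearest whole frame: 223332.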